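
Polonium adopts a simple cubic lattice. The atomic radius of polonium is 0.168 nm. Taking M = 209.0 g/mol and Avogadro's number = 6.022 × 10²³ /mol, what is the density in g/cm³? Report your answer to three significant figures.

9.15 g/cm³

In a simple cubic lattice, atoms touch along the cell edge, so a = 2r, giving a = 0.3360 nm = 3.360 × 10^-8 cm.
With Z = 1, ρ = Z·M/(N_A·a³) = 1 × 209.0 / (6.022 × 10²³ × 3.793 × 10^-23) = 9.149 g/cm³.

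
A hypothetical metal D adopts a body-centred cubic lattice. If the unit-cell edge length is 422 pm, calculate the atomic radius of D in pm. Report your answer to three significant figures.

183 pm

In a BCC lattice, atoms touch along the body diagonal, so √3·a = 4r.
r = √3·a/4 = 1.7321 × 422 / 4 = 183 pm.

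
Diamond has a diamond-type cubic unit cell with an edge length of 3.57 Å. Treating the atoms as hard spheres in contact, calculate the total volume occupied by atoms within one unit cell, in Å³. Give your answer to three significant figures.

In a diamond cubic lattice nearest neighbors lie along the body diagonal with √3·a = 8r, so r = 0.2165a = 0.7729 Å.
V_atoms = Z × (4/3)πr³ = 8 × (4/3)π × (0.7729)³ = 15.5 Å³.

15.5 Å³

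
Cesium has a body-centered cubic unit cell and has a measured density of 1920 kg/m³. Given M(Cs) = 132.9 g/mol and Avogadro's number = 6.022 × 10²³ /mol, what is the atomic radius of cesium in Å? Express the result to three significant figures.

For a BCC cell (Z = 2), a³ = Z·M/(N_A·ρ) = 2 × 132.9 / (6.022 × 10²³ × 1.920) = 2.299 × 10^-22 cm³, so a = 6.126 × 10^-8 cm = 6.126 Å.
Atoms touch along the body diagonal, so √3·a = 4r, so r = 0.4330 × a = 2.65 Å.

2.65 Å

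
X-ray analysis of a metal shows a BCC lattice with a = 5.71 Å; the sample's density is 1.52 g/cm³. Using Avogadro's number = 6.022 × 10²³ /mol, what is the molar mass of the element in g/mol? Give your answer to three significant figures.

A BCC cell has Z = 2 atoms; a = 5.710 × 10^-8 cm.
M = ρ·N_A·a³/Z = 1.52 × 6.022 × 10²³ × 1.862 × 10^-22 / 2 = 85.2 g/mol.

85.2 g/mol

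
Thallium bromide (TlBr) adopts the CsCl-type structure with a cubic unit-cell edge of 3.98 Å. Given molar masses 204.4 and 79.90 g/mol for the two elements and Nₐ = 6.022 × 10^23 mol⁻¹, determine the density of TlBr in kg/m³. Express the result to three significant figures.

7490 kg/m³

The CsCl-type structure contains Z = 1 formula unit per cell; M(TlBr) = 204.4 + 79.90 = 284.3 g/mol.
a³ = (3.980 × 10^-8 cm)³ = 6.304 × 10^-23 cm³.
ρ = 1 × 284.3 / (6.022 × 10²³ × 6.304 × 10^-23) = 7.488 g/cm³ = 7490 kg/m³.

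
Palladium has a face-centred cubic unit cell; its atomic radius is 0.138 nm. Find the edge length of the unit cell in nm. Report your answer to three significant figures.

In an FCC lattice, atoms touch along the face diagonal, so √2·a = 4r.
a = 4r/√2 = 4 × 0.138 / 1.4142 = 0.390 nm.

0.390 nm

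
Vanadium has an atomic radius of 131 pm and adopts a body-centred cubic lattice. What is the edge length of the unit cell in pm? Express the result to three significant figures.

303 pm

In a BCC lattice, atoms touch along the body diagonal, so √3·a = 4r.
a = 4r/√3 = 4 × 131 / 1.7321 = 303 pm.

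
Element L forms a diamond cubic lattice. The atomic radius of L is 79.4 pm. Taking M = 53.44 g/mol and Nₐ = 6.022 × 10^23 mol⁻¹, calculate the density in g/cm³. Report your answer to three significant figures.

14.4 g/cm³

In a diamond cubic lattice, nearest neighbors lie along the body diagonal with √3·a = 8r, giving a = 366.7 pm = 3.667 × 10^-8 cm.
With Z = 8, ρ = Z·M/(N_A·a³) = 8 × 53.44 / (6.022 × 10²³ × 4.932 × 10^-23) = 14.39 g/cm³.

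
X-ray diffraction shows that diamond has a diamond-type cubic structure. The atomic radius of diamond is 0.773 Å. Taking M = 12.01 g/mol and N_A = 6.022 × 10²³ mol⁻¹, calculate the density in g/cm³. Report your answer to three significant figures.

3.51 g/cm³

In a diamond cubic lattice, nearest neighbors lie along the body diagonal with √3·a = 8r, giving a = 3.570 Å = 3.570 × 10^-8 cm.
With Z = 8, ρ = Z·M/(N_A·a³) = 8 × 12.01 / (6.022 × 10²³ × 4.551 × 10^-23) = 3.506 g/cm³.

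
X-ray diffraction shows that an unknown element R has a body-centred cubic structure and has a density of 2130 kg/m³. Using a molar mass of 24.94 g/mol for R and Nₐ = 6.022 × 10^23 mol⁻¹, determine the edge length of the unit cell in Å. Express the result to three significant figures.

With Z = 2 atoms per BCC cell, a³ = Z·M/(N_A·ρ) = 2 × 24.94 / (6.022 × 10²³ × 2.130 g/cm³) = 3.889 × 10^-23 cm³.
a = (3.889 × 10^-23)^(1/3) = 3.388 × 10^-8 cm = 3.39 Å.

3.39 Å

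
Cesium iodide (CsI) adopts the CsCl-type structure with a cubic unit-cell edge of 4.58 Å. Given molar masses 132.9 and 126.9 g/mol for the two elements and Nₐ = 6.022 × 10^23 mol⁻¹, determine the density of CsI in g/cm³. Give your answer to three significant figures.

The CsCl-type structure contains Z = 1 formula unit per cell; M(CsI) = 132.9 + 126.9 = 259.8 g/mol.
a³ = (4.580 × 10^-8 cm)³ = 9.607 × 10^-23 cm³.
ρ = 1 × 259.8 / (6.022 × 10²³ × 9.607 × 10^-23) = 4.491 g/cm³.

4.49 g/cm³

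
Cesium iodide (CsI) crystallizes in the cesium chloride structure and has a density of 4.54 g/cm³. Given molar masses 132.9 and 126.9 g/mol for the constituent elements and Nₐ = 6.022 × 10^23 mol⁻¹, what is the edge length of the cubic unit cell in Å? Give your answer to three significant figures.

4.56 Å

M(CsI) = 259.8 g/mol; Z = 1 formula unit per cell.
a³ = Z·M/(N_A·ρ) = 1 × 259.8 / (6.022 × 10²³ × 4.54) = 9.503 × 10^-23 cm³, so a = 4.563 × 10^-8 cm = 4.56 Å.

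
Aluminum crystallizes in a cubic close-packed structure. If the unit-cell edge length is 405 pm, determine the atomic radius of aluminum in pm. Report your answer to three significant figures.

143 pm

In an FCC lattice, atoms touch along the face diagonal, so √2·a = 4r.
r = √2·a/4 = 1.4142 × 405 / 4 = 143 pm.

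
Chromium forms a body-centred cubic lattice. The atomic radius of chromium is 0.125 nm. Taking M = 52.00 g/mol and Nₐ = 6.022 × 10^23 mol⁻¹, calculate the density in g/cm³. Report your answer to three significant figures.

In a BCC lattice, atoms touch along the body diagonal, so √3·a = 4r, giving a = 0.2887 nm = 2.887 × 10^-8 cm.
With Z = 2, ρ = Z·M/(N_A·a³) = 2 × 52.00 / (6.022 × 10²³ × 2.406 × 10^-23) = 7.179 g/cm³.

7.18 g/cm³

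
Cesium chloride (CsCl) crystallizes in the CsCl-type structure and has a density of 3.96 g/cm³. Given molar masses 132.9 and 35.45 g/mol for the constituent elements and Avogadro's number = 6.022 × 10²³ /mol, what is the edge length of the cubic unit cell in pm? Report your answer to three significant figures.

413 pm

M(CsCl) = 168.35 g/mol; Z = 1 formula unit per cell.
a³ = Z·M/(N_A·ρ) = 1 × 168.35 / (6.022 × 10²³ × 3.96) = 7.060 × 10^-23 cm³, so a = 4.133 × 10^-8 cm = 413 pm.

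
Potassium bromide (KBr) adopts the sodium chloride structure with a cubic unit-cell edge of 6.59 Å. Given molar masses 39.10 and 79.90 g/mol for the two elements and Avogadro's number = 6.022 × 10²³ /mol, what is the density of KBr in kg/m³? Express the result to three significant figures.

The sodium chloride structure contains Z = 4 formula units per cell; M(KBr) = 39.10 + 79.90 = 119.0 g/mol.
a³ = (6.590 × 10^-8 cm)³ = 2.862 × 10^-22 cm³.
ρ = 4 × 119.0 / (6.022 × 10²³ × 2.862 × 10^-22) = 2.762 g/cm³ = 2760 kg/m³.

2760 kg/m³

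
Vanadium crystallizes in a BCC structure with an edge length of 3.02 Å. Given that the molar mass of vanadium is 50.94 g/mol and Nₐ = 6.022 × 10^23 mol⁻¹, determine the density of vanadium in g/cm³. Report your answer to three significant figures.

6.14 g/cm³

A BCC unit cell contains Z = 2 atoms.
Cell volume: a³ = (3.02 Å)³ = (3.020 × 10^-8 cm)³ = 2.754 × 10^-23 cm³.
ρ = Z·M/(N_A·a³) = 2 × 50.94 / (6.022 × 10²³ × 2.754 × 10^-23) = 6.142 g/cm³.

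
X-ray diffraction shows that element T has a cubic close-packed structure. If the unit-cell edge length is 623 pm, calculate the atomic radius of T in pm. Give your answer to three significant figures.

220 pm

In an FCC lattice, atoms touch along the face diagonal, so √2·a = 4r.
r = √2·a/4 = 1.4142 × 623 / 4 = 220 pm.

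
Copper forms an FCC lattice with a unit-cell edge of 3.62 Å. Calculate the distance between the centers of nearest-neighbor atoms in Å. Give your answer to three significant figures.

2.56 Å

In an FCC structure, atoms touch along the face diagonal, so √2·a = 4r; the nearest-neighbor distance equals 2r = 0.7071·a.
d = 0.7071 × 3.62 = 2.56 Å.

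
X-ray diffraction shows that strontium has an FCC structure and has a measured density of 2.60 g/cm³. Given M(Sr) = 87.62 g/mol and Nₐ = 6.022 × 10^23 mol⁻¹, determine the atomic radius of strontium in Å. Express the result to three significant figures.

2.15 Å

For an FCC cell (Z = 4), a³ = Z·M/(N_A·ρ) = 4 × 87.62 / (6.022 × 10²³ × 2.600) = 2.238 × 10^-22 cm³, so a = 6.072 × 10^-8 cm = 6.072 Å.
Atoms touch along the face diagonal, so √2·a = 4r, so r = 0.3536 × a = 2.15 Å.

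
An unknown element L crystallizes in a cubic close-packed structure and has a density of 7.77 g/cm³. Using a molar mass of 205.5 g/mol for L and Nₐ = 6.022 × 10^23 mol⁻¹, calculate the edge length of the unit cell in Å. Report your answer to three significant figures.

With Z = 4 atoms per FCC cell, a³ = Z·M/(N_A·ρ) = 4 × 205.5 / (6.022 × 10²³ × 7.770 g/cm³) = 1.757 × 10^-22 cm³.
a = (1.757 × 10^-22)^(1/3) = 5.601 × 10^-8 cm = 5.60 Å.

5.60 Å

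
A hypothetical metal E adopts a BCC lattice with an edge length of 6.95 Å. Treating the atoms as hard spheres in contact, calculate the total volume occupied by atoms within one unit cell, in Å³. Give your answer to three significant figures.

228 Å³

In a BCC lattice atoms touch along the body diagonal, so √3·a = 4r, so r = 0.4330a = 3.009 Å.
V_atoms = Z × (4/3)πr³ = 2 × (4/3)π × (3.009)³ = 228 Å³.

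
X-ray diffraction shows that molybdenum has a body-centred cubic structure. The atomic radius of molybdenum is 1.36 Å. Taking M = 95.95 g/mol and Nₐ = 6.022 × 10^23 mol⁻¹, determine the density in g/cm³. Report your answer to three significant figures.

In a BCC lattice, atoms touch along the body diagonal, so √3·a = 4r, giving a = 3.141 Å = 3.141 × 10^-8 cm.
With Z = 2, ρ = Z·M/(N_A·a³) = 2 × 95.95 / (6.022 × 10²³ × 3.098 × 10^-23) = 10.29 g/cm³.

10.3 g/cm³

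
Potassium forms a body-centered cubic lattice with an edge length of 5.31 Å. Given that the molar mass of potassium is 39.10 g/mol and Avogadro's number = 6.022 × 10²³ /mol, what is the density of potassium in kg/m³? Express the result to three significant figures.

A BCC unit cell contains Z = 2 atoms.
Cell volume: a³ = (5.31 Å)³ = (5.310 × 10^-8 cm)³ = 1.497 × 10^-22 cm³.
ρ = Z·M/(N_A·a³) = 2 × 39.10 / (6.022 × 10²³ × 1.497 × 10^-22) = 0.8673 g/cm³ = 867 kg/m³.

867 kg/m³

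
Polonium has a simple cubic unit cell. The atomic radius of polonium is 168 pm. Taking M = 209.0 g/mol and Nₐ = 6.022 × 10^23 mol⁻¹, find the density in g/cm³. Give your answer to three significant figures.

9.15 g/cm³

In a simple cubic lattice, atoms touch along the cell edge, so a = 2r, giving a = 336.0 pm = 3.360 × 10^-8 cm.
With Z = 1, ρ = Z·M/(N_A·a³) = 1 × 209.0 / (6.022 × 10²³ × 3.793 × 10^-23) = 9.149 g/cm³.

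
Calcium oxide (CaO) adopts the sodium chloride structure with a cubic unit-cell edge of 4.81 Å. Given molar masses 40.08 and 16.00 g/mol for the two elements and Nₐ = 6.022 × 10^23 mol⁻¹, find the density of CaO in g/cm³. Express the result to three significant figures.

The sodium chloride structure contains Z = 4 formula units per cell; M(CaO) = 40.08 + 16.00 = 56.08 g/mol.
a³ = (4.810 × 10^-8 cm)³ = 1.113 × 10^-22 cm³.
ρ = 4 × 56.08 / (6.022 × 10²³ × 1.113 × 10^-22) = 3.347 g/cm³.

3.35 g/cm³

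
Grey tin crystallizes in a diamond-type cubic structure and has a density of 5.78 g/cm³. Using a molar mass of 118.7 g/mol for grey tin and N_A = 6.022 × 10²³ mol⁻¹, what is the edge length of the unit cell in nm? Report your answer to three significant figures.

0.649 nm

With Z = 8 atoms per diamond cubic cell, a³ = Z·M/(N_A·ρ) = 8 × 118.7 / (6.022 × 10²³ × 5.780 g/cm³) = 2.728 × 10^-22 cm³.
a = (2.728 × 10^-22)^(1/3) = 6.486 × 10^-8 cm = 0.649 nm.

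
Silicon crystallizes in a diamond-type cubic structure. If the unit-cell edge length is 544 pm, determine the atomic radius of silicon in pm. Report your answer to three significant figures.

In a diamond cubic lattice, nearest neighbors lie along the body diagonal with √3·a = 8r.
r = √3·a/8 = 1.7321 × 544 / 8 = 118 pm.

118 pm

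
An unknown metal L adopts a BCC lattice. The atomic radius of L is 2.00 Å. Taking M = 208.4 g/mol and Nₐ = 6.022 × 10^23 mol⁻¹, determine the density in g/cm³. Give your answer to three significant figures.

In a BCC lattice, atoms touch along the body diagonal, so √3·a = 4r, giving a = 4.619 Å = 4.619 × 10^-8 cm.
With Z = 2, ρ = Z·M/(N_A·a³) = 2 × 208.4 / (6.022 × 10²³ × 9.853 × 10^-23) = 7.024 g/cm³.

7.02 g/cm³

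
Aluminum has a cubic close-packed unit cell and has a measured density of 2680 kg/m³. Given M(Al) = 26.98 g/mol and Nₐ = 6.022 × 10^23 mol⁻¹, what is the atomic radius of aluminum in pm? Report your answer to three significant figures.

144 pm

For an FCC cell (Z = 4), a³ = Z·M/(N_A·ρ) = 4 × 26.98 / (6.022 × 10²³ × 2.680) = 6.687 × 10^-23 cm³, so a = 4.059 × 10^-8 cm = 405.9 pm.
Atoms touch along the face diagonal, so √2·a = 4r, so r = 0.3536 × a = 144 pm.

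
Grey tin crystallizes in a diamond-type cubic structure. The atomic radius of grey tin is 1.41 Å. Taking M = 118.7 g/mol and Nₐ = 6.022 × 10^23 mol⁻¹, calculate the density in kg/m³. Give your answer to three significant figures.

In a diamond cubic lattice, nearest neighbors lie along the body diagonal with √3·a = 8r, giving a = 6.513 Å = 6.513 × 10^-8 cm.
With Z = 8, ρ = Z·M/(N_A·a³) = 8 × 118.7 / (6.022 × 10²³ × 2.762 × 10^-22) = 5.709 g/cm³ = 5710 kg/m³.

5710 kg/m³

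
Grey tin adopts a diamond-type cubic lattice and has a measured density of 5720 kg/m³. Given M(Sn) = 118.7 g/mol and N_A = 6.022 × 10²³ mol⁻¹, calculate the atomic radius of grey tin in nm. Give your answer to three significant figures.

0.141 nm

For a diamond cubic cell (Z = 8), a³ = Z·M/(N_A·ρ) = 8 × 118.7 / (6.022 × 10²³ × 5.720) = 2.757 × 10^-22 cm³, so a = 6.508 × 10^-8 cm = 0.6508 nm.
Nearest neighbors lie along the body diagonal with √3·a = 8r, so r = 0.2165 × a = 0.141 nm.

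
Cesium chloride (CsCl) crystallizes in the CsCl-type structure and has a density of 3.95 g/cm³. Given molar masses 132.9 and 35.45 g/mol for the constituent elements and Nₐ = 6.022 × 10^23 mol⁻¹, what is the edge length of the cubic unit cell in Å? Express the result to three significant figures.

4.14 Å

M(CsCl) = 168.35 g/mol; Z = 1 formula unit per cell.
a³ = Z·M/(N_A·ρ) = 1 × 168.35 / (6.022 × 10²³ × 3.95) = 7.077 × 10^-23 cm³, so a = 4.136 × 10^-8 cm = 4.14 Å.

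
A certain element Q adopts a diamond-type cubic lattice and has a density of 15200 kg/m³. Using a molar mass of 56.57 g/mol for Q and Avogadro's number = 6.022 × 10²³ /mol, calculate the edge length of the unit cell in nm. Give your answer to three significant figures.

0.367 nm

With Z = 8 atoms per diamond cubic cell, a³ = Z·M/(N_A·ρ) = 8 × 56.57 / (6.022 × 10²³ × 15.20 g/cm³) = 4.944 × 10^-23 cm³.
a = (4.944 × 10^-23)^(1/3) = 3.670 × 10^-8 cm = 0.367 nm.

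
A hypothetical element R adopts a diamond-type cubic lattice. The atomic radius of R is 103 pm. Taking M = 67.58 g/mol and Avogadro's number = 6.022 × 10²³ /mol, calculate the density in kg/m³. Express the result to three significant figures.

In a diamond cubic lattice, nearest neighbors lie along the body diagonal with √3·a = 8r, giving a = 475.7 pm = 4.757 × 10^-8 cm.
With Z = 8, ρ = Z·M/(N_A·a³) = 8 × 67.58 / (6.022 × 10²³ × 1.077 × 10^-22) = 8.338 g/cm³ = 8340 kg/m³.

8340 kg/m³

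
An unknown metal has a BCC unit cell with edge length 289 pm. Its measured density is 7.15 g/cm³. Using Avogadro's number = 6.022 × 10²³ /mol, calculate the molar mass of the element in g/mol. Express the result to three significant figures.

A BCC cell has Z = 2 atoms; a = 2.890 × 10^-8 cm.
M = ρ·N_A·a³/Z = 7.15 × 6.022 × 10²³ × 2.414 × 10^-23 / 2 = 52.0 g/mol.

52.0 g/mol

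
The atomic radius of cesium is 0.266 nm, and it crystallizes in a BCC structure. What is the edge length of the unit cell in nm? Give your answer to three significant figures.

0.614 nm

In a BCC lattice, atoms touch along the body diagonal, so √3·a = 4r.
a = 4r/√3 = 4 × 0.266 / 1.7321 = 0.614 nm.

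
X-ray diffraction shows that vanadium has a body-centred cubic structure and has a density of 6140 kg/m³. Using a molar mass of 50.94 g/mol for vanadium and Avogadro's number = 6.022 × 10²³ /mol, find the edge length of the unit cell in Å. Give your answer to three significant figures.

With Z = 2 atoms per BCC cell, a³ = Z·M/(N_A·ρ) = 2 × 50.94 / (6.022 × 10²³ × 6.140 g/cm³) = 2.755 × 10^-23 cm³.
a = (2.755 × 10^-23)^(1/3) = 3.020 × 10^-8 cm = 3.02 Å.

3.02 Å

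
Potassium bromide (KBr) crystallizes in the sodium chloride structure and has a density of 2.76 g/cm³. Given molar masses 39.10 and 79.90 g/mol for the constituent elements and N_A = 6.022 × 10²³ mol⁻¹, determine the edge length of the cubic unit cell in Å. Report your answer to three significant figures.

6.59 Å

M(KBr) = 119.0 g/mol; Z = 4 formula units per cell.
a³ = Z·M/(N_A·ρ) = 4 × 119.0 / (6.022 × 10²³ × 2.76) = 2.864 × 10^-22 cm³, so a = 6.592 × 10^-8 cm = 6.59 Å.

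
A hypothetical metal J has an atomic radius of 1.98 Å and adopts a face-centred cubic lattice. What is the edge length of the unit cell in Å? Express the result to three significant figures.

In an FCC lattice, atoms touch along the face diagonal, so √2·a = 4r.
a = 4r/√2 = 4 × 1.98 / 1.4142 = 5.60 Å.

5.60 Å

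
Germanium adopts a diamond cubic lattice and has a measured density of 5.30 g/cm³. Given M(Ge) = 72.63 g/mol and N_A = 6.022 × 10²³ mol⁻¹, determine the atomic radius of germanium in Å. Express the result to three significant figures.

For a diamond cubic cell (Z = 8), a³ = Z·M/(N_A·ρ) = 8 × 72.63 / (6.022 × 10²³ × 5.300) = 1.820 × 10^-22 cm³, so a = 5.668 × 10^-8 cm = 5.668 Å.
Nearest neighbors lie along the body diagonal with √3·a = 8r, so r = 0.2165 × a = 1.23 Å.

1.23 Å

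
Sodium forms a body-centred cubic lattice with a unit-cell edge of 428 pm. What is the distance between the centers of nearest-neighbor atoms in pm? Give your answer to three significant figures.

371 pm

In a BCC structure, atoms touch along the body diagonal, so √3·a = 4r; the nearest-neighbor distance equals 2r = 0.8660·a.
d = 0.8660 × 428 = 371 pm.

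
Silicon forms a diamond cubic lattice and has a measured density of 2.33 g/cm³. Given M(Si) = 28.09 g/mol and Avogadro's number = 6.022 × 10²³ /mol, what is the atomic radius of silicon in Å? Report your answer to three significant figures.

For a diamond cubic cell (Z = 8), a³ = Z·M/(N_A·ρ) = 8 × 28.09 / (6.022 × 10²³ × 2.330) = 1.602 × 10^-22 cm³, so a = 5.431 × 10^-8 cm = 5.431 Å.
Nearest neighbors lie along the body diagonal with √3·a = 8r, so r = 0.2165 × a = 1.18 Å.

1.18 Å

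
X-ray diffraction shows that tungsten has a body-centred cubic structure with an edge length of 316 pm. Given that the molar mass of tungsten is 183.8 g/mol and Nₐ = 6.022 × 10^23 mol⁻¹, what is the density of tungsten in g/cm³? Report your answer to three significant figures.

19.3 g/cm³

A BCC unit cell contains Z = 2 atoms.
Cell volume: a³ = (316 pm)³ = (3.160 × 10^-8 cm)³ = 3.155 × 10^-23 cm³.
ρ = Z·M/(N_A·a³) = 2 × 183.8 / (6.022 × 10²³ × 3.155 × 10^-23) = 19.35 g/cm³.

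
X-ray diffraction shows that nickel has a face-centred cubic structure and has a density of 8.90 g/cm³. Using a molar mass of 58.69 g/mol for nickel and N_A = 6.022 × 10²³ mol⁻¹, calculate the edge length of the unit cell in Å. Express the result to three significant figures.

3.53 Å

With Z = 4 atoms per FCC cell, a³ = Z·M/(N_A·ρ) = 4 × 58.69 / (6.022 × 10²³ × 8.900 g/cm³) = 4.380 × 10^-23 cm³.
a = (4.380 × 10^-23)^(1/3) = 3.525 × 10^-8 cm = 3.53 Å.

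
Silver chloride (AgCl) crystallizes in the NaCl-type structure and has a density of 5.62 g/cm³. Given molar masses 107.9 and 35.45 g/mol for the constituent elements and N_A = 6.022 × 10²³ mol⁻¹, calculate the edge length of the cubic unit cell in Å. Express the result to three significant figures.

5.53 Å

M(AgCl) = 143.35 g/mol; Z = 4 formula units per cell.
a³ = Z·M/(N_A·ρ) = 4 × 143.35 / (6.022 × 10²³ × 5.62) = 1.694 × 10^-22 cm³, so a = 5.533 × 10^-8 cm = 5.53 Å.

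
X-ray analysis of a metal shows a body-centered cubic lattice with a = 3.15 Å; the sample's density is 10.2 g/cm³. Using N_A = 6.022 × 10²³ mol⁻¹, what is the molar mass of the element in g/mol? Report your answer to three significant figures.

96.0 g/mol

A BCC cell has Z = 2 atoms; a = 3.150 × 10^-8 cm.
M = ρ·N_A·a³/Z = 10.2 × 6.022 × 10²³ × 3.126 × 10^-23 / 2 = 96.0 g/mol.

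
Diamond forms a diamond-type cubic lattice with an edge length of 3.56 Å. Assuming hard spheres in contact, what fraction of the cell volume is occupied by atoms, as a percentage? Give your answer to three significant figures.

In a diamond cubic lattice nearest neighbors lie along the body diagonal with √3·a = 8r, so r = 0.2165a = 0.7708 Å.
Packing fraction = Z·(4/3)πr³ / a³ = 8 × (4/3)π × (0.7708)³ / (3.56)³ = 0.3401 = 34.0%.

34.0%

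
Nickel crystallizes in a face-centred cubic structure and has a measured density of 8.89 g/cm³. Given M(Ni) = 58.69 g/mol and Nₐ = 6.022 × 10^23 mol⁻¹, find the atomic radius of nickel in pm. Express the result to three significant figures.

125 pm

For an FCC cell (Z = 4), a³ = Z·M/(N_A·ρ) = 4 × 58.69 / (6.022 × 10²³ × 8.890) = 4.385 × 10^-23 cm³, so a = 3.526 × 10^-8 cm = 352.6 pm.
Atoms touch along the face diagonal, so √2·a = 4r, so r = 0.3536 × a = 125 pm.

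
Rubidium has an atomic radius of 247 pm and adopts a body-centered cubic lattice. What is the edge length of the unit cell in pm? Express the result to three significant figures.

570 pm

In a BCC lattice, atoms touch along the body diagonal, so √3·a = 4r.
a = 4r/√3 = 4 × 247 / 1.7321 = 570 pm.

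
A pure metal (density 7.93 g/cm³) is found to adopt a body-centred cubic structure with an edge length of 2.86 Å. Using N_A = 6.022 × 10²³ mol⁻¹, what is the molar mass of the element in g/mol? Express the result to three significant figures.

A BCC cell has Z = 2 atoms; a = 2.860 × 10^-8 cm.
M = ρ·N_A·a³/Z = 7.93 × 6.022 × 10²³ × 2.339 × 10^-23 / 2 = 55.9 g/mol.

55.9 g/mol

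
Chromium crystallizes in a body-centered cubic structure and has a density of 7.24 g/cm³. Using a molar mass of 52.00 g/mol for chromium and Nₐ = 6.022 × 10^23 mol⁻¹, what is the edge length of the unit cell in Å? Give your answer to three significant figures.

With Z = 2 atoms per BCC cell, a³ = Z·M/(N_A·ρ) = 2 × 52.00 / (6.022 × 10²³ × 7.240 g/cm³) = 2.385 × 10^-23 cm³.
a = (2.385 × 10^-23)^(1/3) = 2.879 × 10^-8 cm = 2.88 Å.

2.88 Å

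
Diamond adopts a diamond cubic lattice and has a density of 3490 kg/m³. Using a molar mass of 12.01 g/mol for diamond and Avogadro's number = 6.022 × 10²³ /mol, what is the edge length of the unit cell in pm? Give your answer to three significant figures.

358 pm

With Z = 8 atoms per diamond cubic cell, a³ = Z·M/(N_A·ρ) = 8 × 12.01 / (6.022 × 10²³ × 3.490 g/cm³) = 4.572 × 10^-23 cm³.
a = (4.572 × 10^-23)^(1/3) = 3.576 × 10^-8 cm = 358 pm.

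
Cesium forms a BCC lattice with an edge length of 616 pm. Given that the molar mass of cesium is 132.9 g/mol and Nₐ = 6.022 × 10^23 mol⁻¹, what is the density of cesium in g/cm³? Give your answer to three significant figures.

1.89 g/cm³

A BCC unit cell contains Z = 2 atoms.
Cell volume: a³ = (616 pm)³ = (6.160 × 10^-8 cm)³ = 2.337 × 10^-22 cm³.
ρ = Z·M/(N_A·a³) = 2 × 132.9 / (6.022 × 10²³ × 2.337 × 10^-22) = 1.888 g/cm³.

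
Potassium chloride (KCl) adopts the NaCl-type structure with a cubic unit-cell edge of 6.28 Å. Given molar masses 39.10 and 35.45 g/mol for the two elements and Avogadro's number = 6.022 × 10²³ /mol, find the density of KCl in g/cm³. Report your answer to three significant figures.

2.00 g/cm³

The NaCl-type structure contains Z = 4 formula units per cell; M(KCl) = 39.10 + 35.45 = 74.55 g/mol.
a³ = (6.280 × 10^-8 cm)³ = 2.477 × 10^-22 cm³.
ρ = 4 × 74.55 / (6.022 × 10²³ × 2.477 × 10^-22) = 1.999 g/cm³.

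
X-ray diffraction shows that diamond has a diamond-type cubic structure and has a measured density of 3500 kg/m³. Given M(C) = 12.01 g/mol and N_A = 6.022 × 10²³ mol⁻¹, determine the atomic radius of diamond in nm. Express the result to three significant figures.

0.0773 nm

For a diamond cubic cell (Z = 8), a³ = Z·M/(N_A·ρ) = 8 × 12.01 / (6.022 × 10²³ × 3.500) = 4.559 × 10^-23 cm³, so a = 3.572 × 10^-8 cm = 0.3572 nm.
Nearest neighbors lie along the body diagonal with √3·a = 8r, so r = 0.2165 × a = 0.0773 nm.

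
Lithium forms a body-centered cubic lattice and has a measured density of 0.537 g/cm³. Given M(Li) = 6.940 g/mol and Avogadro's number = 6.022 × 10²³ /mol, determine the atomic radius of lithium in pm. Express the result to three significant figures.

152 pm

For a BCC cell (Z = 2), a³ = Z·M/(N_A·ρ) = 2 × 6.940 / (6.022 × 10²³ × 0.5370) = 4.292 × 10^-23 cm³, so a = 3.501 × 10^-8 cm = 350.1 pm.
Atoms touch along the body diagonal, so √3·a = 4r, so r = 0.4330 × a = 152 pm.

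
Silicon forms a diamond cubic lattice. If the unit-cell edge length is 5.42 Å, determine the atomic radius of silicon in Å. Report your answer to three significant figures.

1.17 Å

In a diamond cubic lattice, nearest neighbors lie along the body diagonal with √3·a = 8r.
r = √3·a/8 = 1.7321 × 5.42 / 8 = 1.17 Å.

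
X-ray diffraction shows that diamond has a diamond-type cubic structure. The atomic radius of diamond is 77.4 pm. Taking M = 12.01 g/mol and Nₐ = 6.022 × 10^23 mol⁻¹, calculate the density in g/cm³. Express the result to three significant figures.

3.49 g/cm³

In a diamond cubic lattice, nearest neighbors lie along the body diagonal with √3·a = 8r, giving a = 357.5 pm = 3.575 × 10^-8 cm.
With Z = 8, ρ = Z·M/(N_A·a³) = 8 × 12.01 / (6.022 × 10²³ × 4.569 × 10^-23) = 3.492 g/cm³.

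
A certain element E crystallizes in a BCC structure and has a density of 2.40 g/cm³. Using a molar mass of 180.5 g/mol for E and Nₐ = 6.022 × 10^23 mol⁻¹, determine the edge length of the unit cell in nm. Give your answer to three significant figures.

0.630 nm

With Z = 2 atoms per BCC cell, a³ = Z·M/(N_A·ρ) = 2 × 180.5 / (6.022 × 10²³ × 2.400 g/cm³) = 2.498 × 10^-22 cm³.
a = (2.498 × 10^-22)^(1/3) = 6.298 × 10^-8 cm = 0.630 nm.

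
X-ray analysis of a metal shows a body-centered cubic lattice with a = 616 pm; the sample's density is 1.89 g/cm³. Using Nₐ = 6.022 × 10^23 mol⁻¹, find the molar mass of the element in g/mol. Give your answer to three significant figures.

A BCC cell has Z = 2 atoms; a = 6.160 × 10^-8 cm.
M = ρ·N_A·a³/Z = 1.89 × 6.022 × 10²³ × 2.337 × 10^-22 / 2 = 133 g/mol.

133 g/mol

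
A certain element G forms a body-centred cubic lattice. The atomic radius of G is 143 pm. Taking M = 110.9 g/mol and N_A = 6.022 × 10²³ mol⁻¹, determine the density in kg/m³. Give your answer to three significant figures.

In a BCC lattice, atoms touch along the body diagonal, so √3·a = 4r, giving a = 330.2 pm = 3.302 × 10^-8 cm.
With Z = 2, ρ = Z·M/(N_A·a³) = 2 × 110.9 / (6.022 × 10²³ × 3.602 × 10^-23) = 10.23 g/cm³ = 10200 kg/m³.

10200 kg/m³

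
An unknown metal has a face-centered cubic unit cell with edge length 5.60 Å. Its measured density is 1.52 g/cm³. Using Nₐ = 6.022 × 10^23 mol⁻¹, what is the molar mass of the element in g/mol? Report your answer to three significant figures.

40.2 g/mol

An FCC cell has Z = 4 atoms; a = 5.600 × 10^-8 cm.
M = ρ·N_A·a³/Z = 1.52 × 6.022 × 10²³ × 1.756 × 10^-22 / 4 = 40.2 g/mol.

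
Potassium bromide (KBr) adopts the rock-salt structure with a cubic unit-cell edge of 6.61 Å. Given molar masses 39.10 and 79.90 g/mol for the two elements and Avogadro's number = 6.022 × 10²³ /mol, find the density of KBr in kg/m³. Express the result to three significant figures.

2740 kg/m³

The rock-salt structure contains Z = 4 formula units per cell; M(KBr) = 39.10 + 79.90 = 119.0 g/mol.
a³ = (6.610 × 10^-8 cm)³ = 2.888 × 10^-22 cm³.
ρ = 4 × 119.0 / (6.022 × 10²³ × 2.888 × 10^-22) = 2.737 g/cm³ = 2740 kg/m³.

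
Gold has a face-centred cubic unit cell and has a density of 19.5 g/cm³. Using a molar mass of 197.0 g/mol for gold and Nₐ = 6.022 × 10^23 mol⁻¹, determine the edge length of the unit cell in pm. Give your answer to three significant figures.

406 pm

With Z = 4 atoms per FCC cell, a³ = Z·M/(N_A·ρ) = 4 × 197.0 / (6.022 × 10²³ × 19.50 g/cm³) = 6.710 × 10^-23 cm³.
a = (6.710 × 10^-23)^(1/3) = 4.064 × 10^-8 cm = 406 pm.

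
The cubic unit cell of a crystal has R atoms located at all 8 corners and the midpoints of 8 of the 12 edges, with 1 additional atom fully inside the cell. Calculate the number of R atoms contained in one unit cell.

Corner atoms are shared by 8 cells (1/8 each), edge atoms by 4 (1/4 each), interior atoms are unshared.
Net atoms = 8 × 1/8 + 8 × 1/4 + 1 = 1 + 2 + 1 = 4.

4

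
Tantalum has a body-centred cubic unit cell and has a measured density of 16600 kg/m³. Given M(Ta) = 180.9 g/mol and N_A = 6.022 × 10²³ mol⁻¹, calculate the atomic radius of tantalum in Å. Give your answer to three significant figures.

1.43 Å

For a BCC cell (Z = 2), a³ = Z·M/(N_A·ρ) = 2 × 180.9 / (6.022 × 10²³ × 16.60) = 3.619 × 10^-23 cm³, so a = 3.308 × 10^-8 cm = 3.308 Å.
Atoms touch along the body diagonal, so √3·a = 4r, so r = 0.4330 × a = 1.43 Å.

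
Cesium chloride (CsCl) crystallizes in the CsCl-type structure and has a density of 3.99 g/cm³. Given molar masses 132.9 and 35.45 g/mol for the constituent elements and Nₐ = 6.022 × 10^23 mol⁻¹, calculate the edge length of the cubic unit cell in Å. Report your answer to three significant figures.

4.12 Å

M(CsCl) = 168.35 g/mol; Z = 1 formula unit per cell.
a³ = Z·M/(N_A·ρ) = 1 × 168.35 / (6.022 × 10²³ × 3.99) = 7.006 × 10^-23 cm³, so a = 4.123 × 10^-8 cm = 4.12 Å.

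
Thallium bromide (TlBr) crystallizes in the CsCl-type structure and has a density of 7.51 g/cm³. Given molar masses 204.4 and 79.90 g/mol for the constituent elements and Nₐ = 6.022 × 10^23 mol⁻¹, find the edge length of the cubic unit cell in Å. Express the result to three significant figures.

3.98 Å

M(TlBr) = 284.3 g/mol; Z = 1 formula unit per cell.
a³ = Z·M/(N_A·ρ) = 1 × 284.3 / (6.022 × 10²³ × 7.51) = 6.286 × 10^-23 cm³, so a = 3.976 × 10^-8 cm = 3.98 Å.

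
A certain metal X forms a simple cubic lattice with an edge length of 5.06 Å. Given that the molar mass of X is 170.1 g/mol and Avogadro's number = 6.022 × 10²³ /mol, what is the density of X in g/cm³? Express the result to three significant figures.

2.18 g/cm³

A simple cubic unit cell contains Z = 1 atom.
Cell volume: a³ = (5.06 Å)³ = (5.060 × 10^-8 cm)³ = 1.296 × 10^-22 cm³.
ρ = Z·M/(N_A·a³) = 1 × 170.1 / (6.022 × 10²³ × 1.296 × 10^-22) = 2.180 g/cm³.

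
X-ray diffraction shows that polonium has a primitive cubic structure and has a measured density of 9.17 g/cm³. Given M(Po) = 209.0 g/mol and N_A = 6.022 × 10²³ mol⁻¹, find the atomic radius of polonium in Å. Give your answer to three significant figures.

1.68 Å

For a simple cubic cell (Z = 1), a³ = Z·M/(N_A·ρ) = 1 × 209.0 / (6.022 × 10²³ × 9.170) = 3.785 × 10^-23 cm³, so a = 3.357 × 10^-8 cm = 3.357 Å.
Atoms touch along the cell edge, so a = 2r, so r = 0.5000 × a = 1.68 Å.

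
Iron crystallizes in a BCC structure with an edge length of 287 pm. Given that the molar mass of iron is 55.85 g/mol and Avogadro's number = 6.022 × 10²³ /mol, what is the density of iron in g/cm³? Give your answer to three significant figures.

A BCC unit cell contains Z = 2 atoms.
Cell volume: a³ = (287 pm)³ = (2.870 × 10^-8 cm)³ = 2.364 × 10^-23 cm³.
ρ = Z·M/(N_A·a³) = 2 × 55.85 / (6.022 × 10²³ × 2.364 × 10^-23) = 7.846 g/cm³.

7.85 g/cm³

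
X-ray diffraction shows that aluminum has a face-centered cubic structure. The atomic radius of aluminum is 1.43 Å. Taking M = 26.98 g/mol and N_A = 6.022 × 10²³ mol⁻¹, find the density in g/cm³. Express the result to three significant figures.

2.71 g/cm³

In an FCC lattice, atoms touch along the face diagonal, so √2·a = 4r, giving a = 4.045 Å = 4.045 × 10^-8 cm.
With Z = 4, ρ = Z·M/(N_A·a³) = 4 × 26.98 / (6.022 × 10²³ × 6.617 × 10^-23) = 2.708 g/cm³.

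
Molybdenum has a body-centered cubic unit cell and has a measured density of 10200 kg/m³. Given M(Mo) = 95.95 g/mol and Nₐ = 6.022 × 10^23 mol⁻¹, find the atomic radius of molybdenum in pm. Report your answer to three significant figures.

136 pm

For a BCC cell (Z = 2), a³ = Z·M/(N_A·ρ) = 2 × 95.95 / (6.022 × 10²³ × 10.20) = 3.124 × 10^-23 cm³, so a = 3.150 × 10^-8 cm = 315.0 pm.
Atoms touch along the body diagonal, so √3·a = 4r, so r = 0.4330 × a = 136 pm.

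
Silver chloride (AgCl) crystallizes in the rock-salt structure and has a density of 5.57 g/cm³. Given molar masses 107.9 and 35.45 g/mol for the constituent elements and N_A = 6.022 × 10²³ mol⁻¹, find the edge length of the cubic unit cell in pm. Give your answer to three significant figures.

555 pm

M(AgCl) = 143.35 g/mol; Z = 4 formula units per cell.
a³ = Z·M/(N_A·ρ) = 4 × 143.35 / (6.022 × 10²³ × 5.57) = 1.709 × 10^-22 cm³, so a = 5.550 × 10^-8 cm = 555 pm.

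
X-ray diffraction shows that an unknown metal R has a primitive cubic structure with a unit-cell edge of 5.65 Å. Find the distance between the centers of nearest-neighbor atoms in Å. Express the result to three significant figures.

5.65 Å

In a simple cubic structure, atoms touch along the cell edge, so a = 2r; the nearest-neighbor distance equals 2r = 1.000·a.
d = 1.000 × 5.65 = 5.65 Å.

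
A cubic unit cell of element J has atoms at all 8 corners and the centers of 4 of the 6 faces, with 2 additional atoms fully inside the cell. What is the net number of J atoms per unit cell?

5

Corner atoms are shared by 8 cells (1/8 each), face atoms by 2 (1/2 each), interior atoms are unshared.
Net atoms = 8 × 1/8 + 4 × 1/2 + 2 = 1 + 2 + 2 = 5.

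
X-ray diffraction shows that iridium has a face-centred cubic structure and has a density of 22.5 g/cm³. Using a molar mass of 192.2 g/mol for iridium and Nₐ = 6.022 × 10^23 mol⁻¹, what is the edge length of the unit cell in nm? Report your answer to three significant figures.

0.384 nm

With Z = 4 atoms per FCC cell, a³ = Z·M/(N_A·ρ) = 4 × 192.2 / (6.022 × 10²³ × 22.50 g/cm³) = 5.674 × 10^-23 cm³.
a = (5.674 × 10^-23)^(1/3) = 3.843 × 10^-8 cm = 0.384 nm.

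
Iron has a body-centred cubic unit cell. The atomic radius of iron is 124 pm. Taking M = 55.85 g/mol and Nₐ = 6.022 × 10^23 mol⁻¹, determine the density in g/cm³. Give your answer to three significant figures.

7.90 g/cm³

In a BCC lattice, atoms touch along the body diagonal, so √3·a = 4r, giving a = 286.4 pm = 2.864 × 10^-8 cm.
With Z = 2, ρ = Z·M/(N_A·a³) = 2 × 55.85 / (6.022 × 10²³ × 2.348 × 10^-23) = 7.899 g/cm³.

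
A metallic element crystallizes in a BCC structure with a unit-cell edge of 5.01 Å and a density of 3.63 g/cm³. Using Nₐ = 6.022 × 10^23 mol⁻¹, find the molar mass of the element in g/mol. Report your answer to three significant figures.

137 g/mol

A BCC cell has Z = 2 atoms; a = 5.010 × 10^-8 cm.
M = ρ·N_A·a³/Z = 3.63 × 6.022 × 10²³ × 1.258 × 10^-22 / 2 = 137 g/mol.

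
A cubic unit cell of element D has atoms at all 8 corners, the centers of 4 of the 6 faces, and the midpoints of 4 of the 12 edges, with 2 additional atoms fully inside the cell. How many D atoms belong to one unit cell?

Corner atoms are shared by 8 cells (1/8 each), face atoms by 2 (1/2 each), edge atoms by 4 (1/4 each), interior atoms are unshared.
Net atoms = 8 × 1/8 + 4 × 1/2 + 4 × 1/4 + 2 = 1 + 2 + 1 + 2 = 6.

6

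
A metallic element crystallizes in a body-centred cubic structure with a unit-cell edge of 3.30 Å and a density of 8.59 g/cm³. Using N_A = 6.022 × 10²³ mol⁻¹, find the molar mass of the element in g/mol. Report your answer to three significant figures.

A BCC cell has Z = 2 atoms; a = 3.300 × 10^-8 cm.
M = ρ·N_A·a³/Z = 8.59 × 6.022 × 10²³ × 3.594 × 10^-23 / 2 = 92.9 g/mol.

92.9 g/mol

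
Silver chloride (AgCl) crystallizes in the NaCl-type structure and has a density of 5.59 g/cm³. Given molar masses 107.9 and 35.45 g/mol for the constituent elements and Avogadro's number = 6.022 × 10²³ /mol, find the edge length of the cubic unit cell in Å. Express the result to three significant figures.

5.54 Å

M(AgCl) = 143.35 g/mol; Z = 4 formula units per cell.
a³ = Z·M/(N_A·ρ) = 4 × 143.35 / (6.022 × 10²³ × 5.59) = 1.703 × 10^-22 cm³, so a = 5.543 × 10^-8 cm = 5.54 Å.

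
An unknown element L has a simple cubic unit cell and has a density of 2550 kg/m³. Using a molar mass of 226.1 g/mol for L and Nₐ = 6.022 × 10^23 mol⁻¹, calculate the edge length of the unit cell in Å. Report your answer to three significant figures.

With Z = 1 atom per simple cubic cell, a³ = Z·M/(N_A·ρ) = 1 × 226.1 / (6.022 × 10²³ × 2.550 g/cm³) = 1.472 × 10^-22 cm³.
a = (1.472 × 10^-22)^(1/3) = 5.280 × 10^-8 cm = 5.28 Å.

5.28 Å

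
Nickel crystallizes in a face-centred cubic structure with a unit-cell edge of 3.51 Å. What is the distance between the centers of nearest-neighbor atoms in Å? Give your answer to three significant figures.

In an FCC structure, atoms touch along the face diagonal, so √2·a = 4r; the nearest-neighbor distance equals 2r = 0.7071·a.
d = 0.7071 × 3.51 = 2.48 Å.

2.48 Å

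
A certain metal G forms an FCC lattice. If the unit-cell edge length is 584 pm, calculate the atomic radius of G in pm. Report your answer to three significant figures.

In an FCC lattice, atoms touch along the face diagonal, so √2·a = 4r.
r = √2·a/4 = 1.4142 × 584 / 4 = 206 pm.

206 pm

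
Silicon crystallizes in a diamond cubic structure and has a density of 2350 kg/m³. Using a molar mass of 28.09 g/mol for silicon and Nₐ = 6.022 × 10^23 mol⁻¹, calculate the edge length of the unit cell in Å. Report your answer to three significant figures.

5.42 Å

With Z = 8 atoms per diamond cubic cell, a³ = Z·M/(N_A·ρ) = 8 × 28.09 / (6.022 × 10²³ × 2.350 g/cm³) = 1.588 × 10^-22 cm³.
a = (1.588 × 10^-22)^(1/3) = 5.415 × 10^-8 cm = 5.42 Å.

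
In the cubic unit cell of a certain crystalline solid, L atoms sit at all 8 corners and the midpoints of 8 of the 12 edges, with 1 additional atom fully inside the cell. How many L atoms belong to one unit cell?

Corner atoms are shared by 8 cells (1/8 each), edge atoms by 4 (1/4 each), interior atoms are unshared.
Net atoms = 8 × 1/8 + 8 × 1/4 + 1 = 1 + 2 + 1 = 4.

4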